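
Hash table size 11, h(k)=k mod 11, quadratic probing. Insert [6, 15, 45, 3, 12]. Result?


Insertions: 6->slot 6; 15->slot 4; 45->slot 1; 3->slot 3; 12->slot 2
Table: [None, 45, 12, 3, 15, None, 6, None, None, None, None]


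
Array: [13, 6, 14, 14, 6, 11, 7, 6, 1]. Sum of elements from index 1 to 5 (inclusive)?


Prefix sums: [0, 13, 19, 33, 47, 53, 64, 71, 77, 78]
Sum[1..5] = prefix[6] - prefix[1] = 64 - 13 = 51


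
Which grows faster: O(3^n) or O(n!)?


exponential (base 3) grows slower than factorial
O(3^n) is asymptotically smaller; O(n!) grows faster


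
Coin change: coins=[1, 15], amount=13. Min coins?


dp[0]=0; dp[i]=1+min(dp[i-c] for c in coins)
...dp[8]=8, dp[9]=9, dp[10]=10, dp[11]=11, dp[12]=12, dp[13]=13
Minimum coins for 13 = 13


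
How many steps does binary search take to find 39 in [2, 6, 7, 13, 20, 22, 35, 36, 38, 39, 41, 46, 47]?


Search for 39:
[0,12] mid=6 arr[6]=35
[7,12] mid=9 arr[9]=39
Total: 2 comparisons


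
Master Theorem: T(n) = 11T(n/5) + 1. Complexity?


a=11, b=5, c=0. log_5(11)=1.490 > c=0. Case 1: O(n^log_b(a)) = O(n^1.490)
Complexity: O(n^1.490)


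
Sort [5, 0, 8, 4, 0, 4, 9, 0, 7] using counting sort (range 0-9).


Count array: [3, 0, 0, 0, 2, 1, 0, 1, 1, 1]
Reconstruct: [0, 0, 0, 4, 4, 5, 7, 8, 9]


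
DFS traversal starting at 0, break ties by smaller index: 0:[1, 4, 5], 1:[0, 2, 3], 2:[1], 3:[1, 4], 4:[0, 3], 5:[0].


DFS stack-based: start with [0]
Visit order: [0, 1, 2, 3, 4, 5]


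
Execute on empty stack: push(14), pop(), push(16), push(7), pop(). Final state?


push(14) -> [14]
pop() returns 14 -> []
push(16) -> [16]
push(7) -> [16, 7]
pop() returns 7 -> [16]
Final stack (bottom to top): [16]


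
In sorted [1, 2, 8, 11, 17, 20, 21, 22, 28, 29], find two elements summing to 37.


Two pointers: lo=0, hi=9
Found pair: (8, 29) summing to 37


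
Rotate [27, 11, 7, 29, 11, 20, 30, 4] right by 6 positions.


Right rotate by 6: [7, 29, 11, 20, 30, 4, 27, 11]


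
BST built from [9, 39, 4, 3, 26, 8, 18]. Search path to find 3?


BST root = 9
Search for 3: compare at each node
Path: [9, 4, 3]


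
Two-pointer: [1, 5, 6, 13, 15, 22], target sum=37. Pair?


Two pointers: lo=0, hi=5
Found pair: (15, 22) summing to 37


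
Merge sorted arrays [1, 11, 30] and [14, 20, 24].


Compare heads, take smaller each step.
Merged: [1, 11, 14, 20, 24, 30]


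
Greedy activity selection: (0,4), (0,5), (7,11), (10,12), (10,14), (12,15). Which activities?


Greedy: pick earliest-ending, then skip overlaps.
Selected (3 activities): [(0, 4), (7, 11), (12, 15)]


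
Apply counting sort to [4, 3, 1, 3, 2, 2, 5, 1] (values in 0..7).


Count array: [0, 2, 2, 2, 1, 1, 0, 0]
Reconstruct: [1, 1, 2, 2, 3, 3, 4, 5]


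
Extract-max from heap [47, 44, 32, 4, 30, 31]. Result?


Max = 47
Replace root with last, heapify down
Resulting heap: [44, 31, 32, 4, 30]


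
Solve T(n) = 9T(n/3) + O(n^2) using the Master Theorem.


a=9, b=3, c=2. log_3(9)=2 = c=2. Case 2: O(n^c log n) = O(n^2 log n)
Complexity: O(n^2 log n)


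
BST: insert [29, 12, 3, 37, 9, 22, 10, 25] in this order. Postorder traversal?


Root = 29; build tree by BST insertion.
Postorder traversal: [10, 9, 3, 25, 22, 12, 37, 29]


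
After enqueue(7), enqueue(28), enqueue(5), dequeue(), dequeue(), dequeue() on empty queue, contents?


enqueue(7) -> [7]
enqueue(28) -> [7, 28]
enqueue(5) -> [7, 28, 5]
dequeue() returns 7 -> [28, 5]
dequeue() returns 28 -> [5]
dequeue() returns 5 -> []
Final queue (front to back): []


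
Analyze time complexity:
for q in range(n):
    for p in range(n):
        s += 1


Per nesting level: O(n) * O(n) = O(n^2)
Complexity: O(n^2)


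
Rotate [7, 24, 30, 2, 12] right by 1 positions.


Right rotate by 1: [12, 7, 24, 30, 2]


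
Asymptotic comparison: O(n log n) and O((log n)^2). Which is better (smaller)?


polylogarithmic grows slower than linearithmic
O((log n)^2) is asymptotically smaller; O(n log n) grows faster


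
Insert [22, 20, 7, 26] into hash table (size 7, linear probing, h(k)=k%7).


Insertions: 22->slot 1; 20->slot 6; 7->slot 0; 26->slot 5
Table: [7, 22, None, None, None, 26, 20]


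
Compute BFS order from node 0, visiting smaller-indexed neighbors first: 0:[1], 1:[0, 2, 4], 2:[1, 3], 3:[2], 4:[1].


BFS queue: start with [0]
Visit order: [0, 1, 2, 4, 3]


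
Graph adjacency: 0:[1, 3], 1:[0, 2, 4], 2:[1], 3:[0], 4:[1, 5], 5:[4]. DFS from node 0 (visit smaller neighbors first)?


DFS stack-based: start with [0]
Visit order: [0, 1, 2, 4, 5, 3]


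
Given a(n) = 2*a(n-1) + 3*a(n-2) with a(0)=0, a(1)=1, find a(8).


Build bottom-up:
...a(6)=182, a(7)=547, a(8)=2*547+3*182=1640


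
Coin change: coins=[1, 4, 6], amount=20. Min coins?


dp[0]=0; dp[i]=1+min(dp[i-c] for c in coins)
...dp[15]=4, dp[16]=3, dp[17]=4, dp[18]=3, dp[19]=4, dp[20]=4
Minimum coins for 20 = 4


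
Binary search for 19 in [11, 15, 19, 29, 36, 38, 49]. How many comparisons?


Search for 19:
[0,6] mid=3 arr[3]=29
[0,2] mid=1 arr[1]=15
[2,2] mid=2 arr[2]=19
Total: 3 comparisons


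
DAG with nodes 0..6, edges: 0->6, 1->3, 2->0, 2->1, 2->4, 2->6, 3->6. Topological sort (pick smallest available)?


Kahn's algorithm, process smallest node first
Order: [2, 0, 1, 3, 4, 5, 6]


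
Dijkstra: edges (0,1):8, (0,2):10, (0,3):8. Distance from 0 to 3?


Dijkstra from 0:
Distances: {0: 0, 1: 8, 2: 10, 3: 8}
Shortest distance to 3 = 8, path = [0, 3]


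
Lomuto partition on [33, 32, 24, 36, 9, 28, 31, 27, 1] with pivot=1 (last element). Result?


Elements <= 1 go left of pivot.
Result: [1, 32, 24, 36, 9, 28, 31, 27, 33], pivot at index 0


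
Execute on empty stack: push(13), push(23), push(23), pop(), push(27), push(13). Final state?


push(13) -> [13]
push(23) -> [13, 23]
push(23) -> [13, 23, 23]
pop() returns 23 -> [13, 23]
push(27) -> [13, 23, 27]
push(13) -> [13, 23, 27, 13]
Final stack (bottom to top): [13, 23, 27, 13]


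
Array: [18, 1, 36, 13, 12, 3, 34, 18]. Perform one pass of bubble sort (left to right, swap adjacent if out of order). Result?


After one pass: [1, 18, 13, 12, 3, 34, 18, 36]


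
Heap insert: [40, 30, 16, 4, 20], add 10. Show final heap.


Append 10: [40, 30, 16, 4, 20, 10]
Bubble up: no swaps needed
Result: [40, 30, 16, 4, 20, 10]


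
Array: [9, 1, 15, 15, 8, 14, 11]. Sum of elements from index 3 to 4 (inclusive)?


Prefix sums: [0, 9, 10, 25, 40, 48, 62, 73]
Sum[3..4] = prefix[5] - prefix[3] = 48 - 25 = 23


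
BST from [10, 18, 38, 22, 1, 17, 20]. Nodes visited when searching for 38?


BST root = 10
Search for 38: compare at each node
Path: [10, 18, 38]


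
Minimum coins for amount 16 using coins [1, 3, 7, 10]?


dp[0]=0; dp[i]=1+min(dp[i-c] for c in coins)
...dp[11]=2, dp[12]=3, dp[13]=2, dp[14]=2, dp[15]=3, dp[16]=3
Minimum coins for 16 = 3


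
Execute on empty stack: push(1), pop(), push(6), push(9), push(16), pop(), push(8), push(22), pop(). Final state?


push(1) -> [1]
pop() returns 1 -> []
push(6) -> [6]
push(9) -> [6, 9]
push(16) -> [6, 9, 16]
pop() returns 16 -> [6, 9]
push(8) -> [6, 9, 8]
push(22) -> [6, 9, 8, 22]
pop() returns 22 -> [6, 9, 8]
Final stack (bottom to top): [6, 9, 8]


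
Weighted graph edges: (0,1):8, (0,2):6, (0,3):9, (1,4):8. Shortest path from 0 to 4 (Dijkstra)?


Dijkstra from 0:
Distances: {0: 0, 1: 8, 2: 6, 3: 9, 4: 16}
Shortest distance to 4 = 16, path = [0, 1, 4]


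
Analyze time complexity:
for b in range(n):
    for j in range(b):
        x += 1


Per nesting level: O(n) * O(n) [triangular over b] = O(n^2)
Complexity: O(n^2)


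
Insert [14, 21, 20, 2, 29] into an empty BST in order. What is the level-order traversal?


Root = 14; build tree by BST insertion.
Level-Order traversal: [14, 2, 21, 20, 29]


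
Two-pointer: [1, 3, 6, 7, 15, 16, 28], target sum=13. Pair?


Two pointers: lo=0, hi=6
Found pair: (6, 7) summing to 13


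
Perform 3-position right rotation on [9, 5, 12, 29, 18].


Right rotate by 3: [12, 29, 18, 9, 5]


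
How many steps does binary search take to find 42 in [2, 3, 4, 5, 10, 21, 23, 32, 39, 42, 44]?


Search for 42:
[0,10] mid=5 arr[5]=21
[6,10] mid=8 arr[8]=39
[9,10] mid=9 arr[9]=42
Total: 3 comparisons


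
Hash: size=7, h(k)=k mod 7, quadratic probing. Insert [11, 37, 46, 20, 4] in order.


Insertions: 11->slot 4; 37->slot 2; 46->slot 5; 20->slot 6; 4->slot 1
Table: [None, 4, 37, None, 11, 46, 20]


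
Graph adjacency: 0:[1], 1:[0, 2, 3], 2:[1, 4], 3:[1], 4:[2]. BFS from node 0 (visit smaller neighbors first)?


BFS queue: start with [0]
Visit order: [0, 1, 2, 3, 4]


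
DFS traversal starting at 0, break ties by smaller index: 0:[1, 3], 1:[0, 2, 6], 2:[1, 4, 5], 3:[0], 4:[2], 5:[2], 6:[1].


DFS stack-based: start with [0]
Visit order: [0, 1, 2, 4, 5, 6, 3]


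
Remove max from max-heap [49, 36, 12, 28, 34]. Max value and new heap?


Max = 49
Replace root with last, heapify down
Resulting heap: [36, 34, 12, 28]


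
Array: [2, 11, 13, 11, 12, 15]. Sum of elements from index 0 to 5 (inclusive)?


Prefix sums: [0, 2, 13, 26, 37, 49, 64]
Sum[0..5] = prefix[6] - prefix[0] = 64 - 0 = 64


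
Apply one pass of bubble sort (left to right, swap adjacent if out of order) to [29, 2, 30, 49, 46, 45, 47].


After one pass: [2, 29, 30, 46, 45, 47, 49]


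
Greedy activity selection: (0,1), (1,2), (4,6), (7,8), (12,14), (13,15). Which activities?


Greedy: pick earliest-ending, then skip overlaps.
Selected (5 activities): [(0, 1), (1, 2), (4, 6), (7, 8), (12, 14)]


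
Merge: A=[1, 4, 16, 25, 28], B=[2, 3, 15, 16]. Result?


Compare heads, take smaller each step.
Merged: [1, 2, 3, 4, 15, 16, 16, 25, 28]


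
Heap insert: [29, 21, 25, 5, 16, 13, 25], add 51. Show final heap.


Append 51: [29, 21, 25, 5, 16, 13, 25, 51]
Bubble up: swap idx 7(51) with idx 3(5); swap idx 3(51) with idx 1(21); swap idx 1(51) with idx 0(29)
Result: [51, 29, 25, 21, 16, 13, 25, 5]


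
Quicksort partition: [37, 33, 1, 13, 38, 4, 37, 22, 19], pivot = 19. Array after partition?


Elements <= 19 go left of pivot.
Result: [1, 13, 4, 19, 38, 37, 37, 22, 33], pivot at index 3


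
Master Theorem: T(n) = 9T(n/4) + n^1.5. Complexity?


a=9, b=4, c=1.5. log_4(9)=1.585 > c=1.5. Case 1: O(n^log_b(a)) = O(n^1.585)
Complexity: O(n^1.585)


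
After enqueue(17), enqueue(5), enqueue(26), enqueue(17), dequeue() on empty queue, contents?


enqueue(17) -> [17]
enqueue(5) -> [17, 5]
enqueue(26) -> [17, 5, 26]
enqueue(17) -> [17, 5, 26, 17]
dequeue() returns 17 -> [5, 26, 17]
Final queue (front to back): [5, 26, 17]


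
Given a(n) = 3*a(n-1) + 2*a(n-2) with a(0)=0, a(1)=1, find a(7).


Build bottom-up:
...a(5)=139, a(6)=495, a(7)=3*495+2*139=1763


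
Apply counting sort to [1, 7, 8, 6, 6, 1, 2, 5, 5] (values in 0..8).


Count array: [0, 2, 1, 0, 0, 2, 2, 1, 1]
Reconstruct: [1, 1, 2, 5, 5, 6, 6, 7, 8]


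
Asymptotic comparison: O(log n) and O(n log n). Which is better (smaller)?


logarithmic grows slower than linearithmic
O(log n) is asymptotically smaller; O(n log n) grows faster


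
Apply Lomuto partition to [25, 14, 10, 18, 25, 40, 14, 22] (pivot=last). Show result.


Elements <= 22 go left of pivot.
Result: [14, 10, 18, 14, 22, 40, 25, 25], pivot at index 4


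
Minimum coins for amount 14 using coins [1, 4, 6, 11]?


dp[0]=0; dp[i]=1+min(dp[i-c] for c in coins)
...dp[9]=3, dp[10]=2, dp[11]=1, dp[12]=2, dp[13]=3, dp[14]=3
Minimum coins for 14 = 3


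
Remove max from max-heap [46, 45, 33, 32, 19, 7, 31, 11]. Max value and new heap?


Max = 46
Replace root with last, heapify down
Resulting heap: [45, 32, 33, 11, 19, 7, 31]


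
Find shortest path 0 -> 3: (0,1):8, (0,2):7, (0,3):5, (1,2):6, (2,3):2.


Dijkstra from 0:
Distances: {0: 0, 1: 8, 2: 7, 3: 5}
Shortest distance to 3 = 5, path = [0, 3]


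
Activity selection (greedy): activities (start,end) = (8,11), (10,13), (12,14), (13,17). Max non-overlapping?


Greedy: pick earliest-ending, then skip overlaps.
Selected (2 activities): [(8, 11), (12, 14)]


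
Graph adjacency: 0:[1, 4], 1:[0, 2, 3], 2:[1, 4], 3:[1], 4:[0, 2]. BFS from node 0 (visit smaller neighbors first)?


BFS queue: start with [0]
Visit order: [0, 1, 4, 2, 3]


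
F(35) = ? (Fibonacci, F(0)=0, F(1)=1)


F(n)=F(n-1)+F(n-2)
...F(33)=3524578, F(34)=5702887, F(35)=9227465


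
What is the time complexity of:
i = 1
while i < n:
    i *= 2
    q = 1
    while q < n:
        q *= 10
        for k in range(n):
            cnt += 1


Per nesting level: O(log n) * O(log n) * O(n) = O(n (log n)^2)
Complexity: O(n (log n)^2)


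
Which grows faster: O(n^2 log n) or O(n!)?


n^2 log n grows slower than factorial
O(n^2 log n) is asymptotically smaller; O(n!) grows faster


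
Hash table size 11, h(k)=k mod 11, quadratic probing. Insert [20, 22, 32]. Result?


Insertions: 20->slot 9; 22->slot 0; 32->slot 10
Table: [22, None, None, None, None, None, None, None, None, 20, 32]


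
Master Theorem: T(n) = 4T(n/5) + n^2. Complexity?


a=4, b=5, c=2. log_5(4)=0.861 < c=2. Case 3: O(n^c) = O(n^2)
Complexity: O(n^2)


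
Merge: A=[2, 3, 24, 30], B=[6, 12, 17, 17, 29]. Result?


Compare heads, take smaller each step.
Merged: [2, 3, 6, 12, 17, 17, 24, 29, 30]


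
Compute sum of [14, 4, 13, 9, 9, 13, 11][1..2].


Prefix sums: [0, 14, 18, 31, 40, 49, 62, 73]
Sum[1..2] = prefix[3] - prefix[1] = 31 - 14 = 17


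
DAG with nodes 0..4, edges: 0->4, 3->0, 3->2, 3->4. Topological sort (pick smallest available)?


Kahn's algorithm, process smallest node first
Order: [1, 3, 0, 2, 4]


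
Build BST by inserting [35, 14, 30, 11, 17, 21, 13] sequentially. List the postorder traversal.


Root = 35; build tree by BST insertion.
Postorder traversal: [13, 11, 21, 17, 30, 14, 35]


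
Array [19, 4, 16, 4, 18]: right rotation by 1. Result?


Right rotate by 1: [18, 19, 4, 16, 4]


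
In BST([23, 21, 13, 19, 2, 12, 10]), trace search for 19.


BST root = 23
Search for 19: compare at each node
Path: [23, 21, 13, 19]


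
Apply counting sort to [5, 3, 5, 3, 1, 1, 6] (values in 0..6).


Count array: [0, 2, 0, 2, 0, 2, 1]
Reconstruct: [1, 1, 3, 3, 5, 5, 6]


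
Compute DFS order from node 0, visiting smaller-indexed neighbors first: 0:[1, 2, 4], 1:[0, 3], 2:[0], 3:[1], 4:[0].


DFS stack-based: start with [0]
Visit order: [0, 1, 3, 2, 4]


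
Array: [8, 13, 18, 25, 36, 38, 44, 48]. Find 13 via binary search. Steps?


Search for 13:
[0,7] mid=3 arr[3]=25
[0,2] mid=1 arr[1]=13
Total: 2 comparisons


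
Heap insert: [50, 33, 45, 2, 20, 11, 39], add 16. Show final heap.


Append 16: [50, 33, 45, 2, 20, 11, 39, 16]
Bubble up: swap idx 7(16) with idx 3(2)
Result: [50, 33, 45, 16, 20, 11, 39, 2]


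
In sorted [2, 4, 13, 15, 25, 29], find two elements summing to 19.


Two pointers: lo=0, hi=5
Found pair: (4, 15) summing to 19


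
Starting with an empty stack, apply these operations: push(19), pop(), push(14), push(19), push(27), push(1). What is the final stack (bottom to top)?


push(19) -> [19]
pop() returns 19 -> []
push(14) -> [14]
push(19) -> [14, 19]
push(27) -> [14, 19, 27]
push(1) -> [14, 19, 27, 1]
Final stack (bottom to top): [14, 19, 27, 1]


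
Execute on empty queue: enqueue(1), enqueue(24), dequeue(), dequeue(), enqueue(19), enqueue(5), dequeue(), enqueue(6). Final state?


enqueue(1) -> [1]
enqueue(24) -> [1, 24]
dequeue() returns 1 -> [24]
dequeue() returns 24 -> []
enqueue(19) -> [19]
enqueue(5) -> [19, 5]
dequeue() returns 19 -> [5]
enqueue(6) -> [5, 6]
Final queue (front to back): [5, 6]


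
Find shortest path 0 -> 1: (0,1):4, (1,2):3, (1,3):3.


Dijkstra from 0:
Distances: {0: 0, 1: 4, 2: 7, 3: 7}
Shortest distance to 1 = 4, path = [0, 1]


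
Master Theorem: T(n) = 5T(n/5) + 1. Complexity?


a=5, b=5, c=0. log_5(5)=1 > c=0. Case 1: O(n^log_b(a)) = O(n)
Complexity: O(n)


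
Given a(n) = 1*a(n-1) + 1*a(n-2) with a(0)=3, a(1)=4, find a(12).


Build bottom-up:
...a(10)=322, a(11)=521, a(12)=1*521+1*322=843


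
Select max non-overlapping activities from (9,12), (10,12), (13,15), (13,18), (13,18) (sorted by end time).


Greedy: pick earliest-ending, then skip overlaps.
Selected (2 activities): [(9, 12), (13, 15)]


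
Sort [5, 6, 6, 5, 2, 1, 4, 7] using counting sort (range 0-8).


Count array: [0, 1, 1, 0, 1, 2, 2, 1, 0]
Reconstruct: [1, 2, 4, 5, 5, 6, 6, 7]


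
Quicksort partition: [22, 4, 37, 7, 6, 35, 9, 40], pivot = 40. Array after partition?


Elements <= 40 go left of pivot.
Result: [22, 4, 37, 7, 6, 35, 9, 40], pivot at index 7


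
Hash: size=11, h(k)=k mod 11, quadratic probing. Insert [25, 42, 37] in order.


Insertions: 25->slot 3; 42->slot 9; 37->slot 4
Table: [None, None, None, 25, 37, None, None, None, None, 42, None]


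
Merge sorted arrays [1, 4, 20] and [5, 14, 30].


Compare heads, take smaller each step.
Merged: [1, 4, 5, 14, 20, 30]


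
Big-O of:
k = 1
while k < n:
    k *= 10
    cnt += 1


Per nesting level: O(log n) = O(log n)
Complexity: O(log n)


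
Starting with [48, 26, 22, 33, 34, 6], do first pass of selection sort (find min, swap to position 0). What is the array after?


After one pass: [6, 26, 22, 33, 34, 48]


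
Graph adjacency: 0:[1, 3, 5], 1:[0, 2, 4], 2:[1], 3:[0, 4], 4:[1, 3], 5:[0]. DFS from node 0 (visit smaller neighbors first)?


DFS stack-based: start with [0]
Visit order: [0, 1, 2, 4, 3, 5]


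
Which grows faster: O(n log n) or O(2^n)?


linearithmic grows slower than exponential
O(n log n) is asymptotically smaller; O(2^n) grows faster


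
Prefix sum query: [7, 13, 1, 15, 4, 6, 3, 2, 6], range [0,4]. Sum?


Prefix sums: [0, 7, 20, 21, 36, 40, 46, 49, 51, 57]
Sum[0..4] = prefix[5] - prefix[0] = 40 - 0 = 40


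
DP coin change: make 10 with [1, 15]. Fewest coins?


dp[0]=0; dp[i]=1+min(dp[i-c] for c in coins)
...dp[5]=5, dp[6]=6, dp[7]=7, dp[8]=8, dp[9]=9, dp[10]=10
Minimum coins for 10 = 10


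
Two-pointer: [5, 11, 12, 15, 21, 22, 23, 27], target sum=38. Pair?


Two pointers: lo=0, hi=7
Found pair: (11, 27) summing to 38


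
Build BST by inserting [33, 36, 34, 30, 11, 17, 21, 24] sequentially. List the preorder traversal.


Root = 33; build tree by BST insertion.
Preorder traversal: [33, 30, 11, 17, 21, 24, 36, 34]


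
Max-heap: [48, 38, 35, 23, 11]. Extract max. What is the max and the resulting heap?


Max = 48
Replace root with last, heapify down
Resulting heap: [38, 23, 35, 11]


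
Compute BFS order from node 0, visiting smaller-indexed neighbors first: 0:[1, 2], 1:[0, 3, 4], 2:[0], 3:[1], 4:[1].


BFS queue: start with [0]
Visit order: [0, 1, 2, 3, 4]


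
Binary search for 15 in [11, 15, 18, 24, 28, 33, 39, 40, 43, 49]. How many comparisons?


Search for 15:
[0,9] mid=4 arr[4]=28
[0,3] mid=1 arr[1]=15
Total: 2 comparisons


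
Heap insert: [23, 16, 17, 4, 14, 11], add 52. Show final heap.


Append 52: [23, 16, 17, 4, 14, 11, 52]
Bubble up: swap idx 6(52) with idx 2(17); swap idx 2(52) with idx 0(23)
Result: [52, 16, 23, 4, 14, 11, 17]


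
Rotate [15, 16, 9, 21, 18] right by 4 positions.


Right rotate by 4: [16, 9, 21, 18, 15]


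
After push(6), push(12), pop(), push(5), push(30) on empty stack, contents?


push(6) -> [6]
push(12) -> [6, 12]
pop() returns 12 -> [6]
push(5) -> [6, 5]
push(30) -> [6, 5, 30]
Final stack (bottom to top): [6, 5, 30]


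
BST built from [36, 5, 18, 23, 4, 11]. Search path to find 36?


BST root = 36
Search for 36: compare at each node
Path: [36]


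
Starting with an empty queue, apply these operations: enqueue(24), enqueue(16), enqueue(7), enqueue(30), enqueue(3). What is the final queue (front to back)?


enqueue(24) -> [24]
enqueue(16) -> [24, 16]
enqueue(7) -> [24, 16, 7]
enqueue(30) -> [24, 16, 7, 30]
enqueue(3) -> [24, 16, 7, 30, 3]
Final queue (front to back): [24, 16, 7, 30, 3]


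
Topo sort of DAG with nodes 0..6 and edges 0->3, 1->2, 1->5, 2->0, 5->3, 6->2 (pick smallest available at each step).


Kahn's algorithm, process smallest node first
Order: [1, 4, 5, 6, 2, 0, 3]


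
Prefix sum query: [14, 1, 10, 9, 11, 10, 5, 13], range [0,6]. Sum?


Prefix sums: [0, 14, 15, 25, 34, 45, 55, 60, 73]
Sum[0..6] = prefix[7] - prefix[0] = 60 - 0 = 60


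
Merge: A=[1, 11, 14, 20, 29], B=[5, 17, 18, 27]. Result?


Compare heads, take smaller each step.
Merged: [1, 5, 11, 14, 17, 18, 20, 27, 29]


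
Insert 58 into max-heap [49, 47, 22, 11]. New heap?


Append 58: [49, 47, 22, 11, 58]
Bubble up: swap idx 4(58) with idx 1(47); swap idx 1(58) with idx 0(49)
Result: [58, 49, 22, 11, 47]


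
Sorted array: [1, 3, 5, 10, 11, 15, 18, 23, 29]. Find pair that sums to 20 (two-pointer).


Two pointers: lo=0, hi=8
Found pair: (5, 15) summing to 20


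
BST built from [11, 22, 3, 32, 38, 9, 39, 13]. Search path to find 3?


BST root = 11
Search for 3: compare at each node
Path: [11, 3]


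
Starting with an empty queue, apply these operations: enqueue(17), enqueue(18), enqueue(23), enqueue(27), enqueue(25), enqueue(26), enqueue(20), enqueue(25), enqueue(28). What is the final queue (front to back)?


enqueue(17) -> [17]
enqueue(18) -> [17, 18]
enqueue(23) -> [17, 18, 23]
enqueue(27) -> [17, 18, 23, 27]
enqueue(25) -> [17, 18, 23, 27, 25]
enqueue(26) -> [17, 18, 23, 27, 25, 26]
enqueue(20) -> [17, 18, 23, 27, 25, 26, 20]
enqueue(25) -> [17, 18, 23, 27, 25, 26, 20, 25]
enqueue(28) -> [17, 18, 23, 27, 25, 26, 20, 25, 28]
Final queue (front to back): [17, 18, 23, 27, 25, 26, 20, 25, 28]


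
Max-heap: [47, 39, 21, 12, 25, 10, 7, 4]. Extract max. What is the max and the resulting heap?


Max = 47
Replace root with last, heapify down
Resulting heap: [39, 25, 21, 12, 4, 10, 7]


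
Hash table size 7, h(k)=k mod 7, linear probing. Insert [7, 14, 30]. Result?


Insertions: 7->slot 0; 14->slot 1; 30->slot 2
Table: [7, 14, 30, None, None, None, None]


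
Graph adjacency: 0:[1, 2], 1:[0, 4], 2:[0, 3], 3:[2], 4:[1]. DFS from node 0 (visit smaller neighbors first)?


DFS stack-based: start with [0]
Visit order: [0, 1, 4, 2, 3]


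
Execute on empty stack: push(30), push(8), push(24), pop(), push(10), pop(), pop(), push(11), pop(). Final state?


push(30) -> [30]
push(8) -> [30, 8]
push(24) -> [30, 8, 24]
pop() returns 24 -> [30, 8]
push(10) -> [30, 8, 10]
pop() returns 10 -> [30, 8]
pop() returns 8 -> [30]
push(11) -> [30, 11]
pop() returns 11 -> [30]
Final stack (bottom to top): [30]


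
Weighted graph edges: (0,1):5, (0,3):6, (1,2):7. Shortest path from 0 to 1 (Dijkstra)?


Dijkstra from 0:
Distances: {0: 0, 1: 5, 2: 12, 3: 6}
Shortest distance to 1 = 5, path = [0, 1]


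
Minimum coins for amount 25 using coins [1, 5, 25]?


dp[0]=0; dp[i]=1+min(dp[i-c] for c in coins)
...dp[20]=4, dp[21]=5, dp[22]=6, dp[23]=7, dp[24]=8, dp[25]=1
Minimum coins for 25 = 1


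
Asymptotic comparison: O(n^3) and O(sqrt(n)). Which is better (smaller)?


sublinear grows slower than cubic
O(sqrt(n)) is asymptotically smaller; O(n^3) grows faster


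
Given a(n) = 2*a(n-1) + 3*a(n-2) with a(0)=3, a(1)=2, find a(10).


Build bottom-up:
...a(8)=8203, a(9)=24602, a(10)=2*24602+3*8203=73813


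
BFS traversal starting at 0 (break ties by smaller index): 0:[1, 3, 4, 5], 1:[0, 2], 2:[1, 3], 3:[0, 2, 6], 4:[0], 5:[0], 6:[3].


BFS queue: start with [0]
Visit order: [0, 1, 3, 4, 5, 2, 6]


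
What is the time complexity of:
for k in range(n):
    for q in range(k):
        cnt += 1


Per nesting level: O(n) * O(n) [triangular over k] = O(n^2)
Complexity: O(n^2)


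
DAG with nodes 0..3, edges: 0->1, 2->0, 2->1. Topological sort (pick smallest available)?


Kahn's algorithm, process smallest node first
Order: [2, 0, 1, 3]


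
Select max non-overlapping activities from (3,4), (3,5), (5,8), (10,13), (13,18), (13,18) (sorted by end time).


Greedy: pick earliest-ending, then skip overlaps.
Selected (4 activities): [(3, 4), (5, 8), (10, 13), (13, 18)]


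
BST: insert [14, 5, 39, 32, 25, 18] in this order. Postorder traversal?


Root = 14; build tree by BST insertion.
Postorder traversal: [5, 18, 25, 32, 39, 14]


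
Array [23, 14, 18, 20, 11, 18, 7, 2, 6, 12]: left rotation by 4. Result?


Left rotate by 4: [11, 18, 7, 2, 6, 12, 23, 14, 18, 20]


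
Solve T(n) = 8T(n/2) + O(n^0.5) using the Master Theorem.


a=8, b=2, c=0.5. log_2(8)=3 > c=0.5. Case 1: O(n^log_b(a)) = O(n^3)
Complexity: O(n^3)


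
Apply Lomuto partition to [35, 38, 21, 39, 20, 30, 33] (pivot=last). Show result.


Elements <= 33 go left of pivot.
Result: [21, 20, 30, 33, 38, 35, 39], pivot at index 3


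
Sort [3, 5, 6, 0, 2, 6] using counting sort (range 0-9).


Count array: [1, 0, 1, 1, 0, 1, 2, 0, 0, 0]
Reconstruct: [0, 2, 3, 5, 6, 6]


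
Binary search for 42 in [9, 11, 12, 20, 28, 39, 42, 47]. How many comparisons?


Search for 42:
[0,7] mid=3 arr[3]=20
[4,7] mid=5 arr[5]=39
[6,7] mid=6 arr[6]=42
Total: 3 comparisons


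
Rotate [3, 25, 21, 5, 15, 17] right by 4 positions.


Right rotate by 4: [21, 5, 15, 17, 3, 25]


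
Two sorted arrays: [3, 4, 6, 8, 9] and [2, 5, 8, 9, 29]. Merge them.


Compare heads, take smaller each step.
Merged: [2, 3, 4, 5, 6, 8, 8, 9, 9, 29]


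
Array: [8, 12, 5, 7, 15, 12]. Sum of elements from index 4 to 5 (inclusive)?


Prefix sums: [0, 8, 20, 25, 32, 47, 59]
Sum[4..5] = prefix[6] - prefix[4] = 59 - 32 = 27


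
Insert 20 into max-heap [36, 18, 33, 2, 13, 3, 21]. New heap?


Append 20: [36, 18, 33, 2, 13, 3, 21, 20]
Bubble up: swap idx 7(20) with idx 3(2); swap idx 3(20) with idx 1(18)
Result: [36, 20, 33, 18, 13, 3, 21, 2]


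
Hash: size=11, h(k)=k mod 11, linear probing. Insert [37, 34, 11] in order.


Insertions: 37->slot 4; 34->slot 1; 11->slot 0
Table: [11, 34, None, None, 37, None, None, None, None, None, None]


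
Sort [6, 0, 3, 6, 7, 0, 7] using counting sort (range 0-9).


Count array: [2, 0, 0, 1, 0, 0, 2, 2, 0, 0]
Reconstruct: [0, 0, 3, 6, 6, 7, 7]


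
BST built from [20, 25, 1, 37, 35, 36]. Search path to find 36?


BST root = 20
Search for 36: compare at each node
Path: [20, 25, 37, 35, 36]


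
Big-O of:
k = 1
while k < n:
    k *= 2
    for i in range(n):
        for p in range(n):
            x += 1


Per nesting level: O(log n) * O(n) * O(n) = O(n^2 log n)
Complexity: O(n^2 log n)


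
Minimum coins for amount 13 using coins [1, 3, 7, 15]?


dp[0]=0; dp[i]=1+min(dp[i-c] for c in coins)
...dp[8]=2, dp[9]=3, dp[10]=2, dp[11]=3, dp[12]=4, dp[13]=3
Minimum coins for 13 = 3


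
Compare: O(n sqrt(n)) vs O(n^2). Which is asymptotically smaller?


n^1.5 grows slower than quadratic
O(n sqrt(n)) is asymptotically smaller; O(n^2) grows faster


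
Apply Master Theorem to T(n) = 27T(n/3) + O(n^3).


a=27, b=3, c=3. log_3(27)=3 = c=3. Case 2: O(n^c log n) = O(n^3 log n)
Complexity: O(n^3 log n)


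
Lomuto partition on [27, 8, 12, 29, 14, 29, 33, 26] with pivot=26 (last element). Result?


Elements <= 26 go left of pivot.
Result: [8, 12, 14, 26, 27, 29, 33, 29], pivot at index 3


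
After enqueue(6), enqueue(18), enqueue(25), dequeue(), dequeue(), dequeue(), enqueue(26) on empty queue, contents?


enqueue(6) -> [6]
enqueue(18) -> [6, 18]
enqueue(25) -> [6, 18, 25]
dequeue() returns 6 -> [18, 25]
dequeue() returns 18 -> [25]
dequeue() returns 25 -> []
enqueue(26) -> [26]
Final queue (front to back): [26]


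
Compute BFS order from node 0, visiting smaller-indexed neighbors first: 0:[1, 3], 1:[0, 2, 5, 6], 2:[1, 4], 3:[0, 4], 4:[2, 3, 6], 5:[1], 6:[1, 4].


BFS queue: start with [0]
Visit order: [0, 1, 3, 2, 5, 6, 4]


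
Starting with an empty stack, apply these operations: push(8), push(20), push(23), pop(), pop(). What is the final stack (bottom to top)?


push(8) -> [8]
push(20) -> [8, 20]
push(23) -> [8, 20, 23]
pop() returns 23 -> [8, 20]
pop() returns 20 -> [8]
Final stack (bottom to top): [8]


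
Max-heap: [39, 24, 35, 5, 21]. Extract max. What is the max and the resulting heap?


Max = 39
Replace root with last, heapify down
Resulting heap: [35, 24, 21, 5]


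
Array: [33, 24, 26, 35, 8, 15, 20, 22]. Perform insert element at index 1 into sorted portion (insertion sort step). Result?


After one pass: [24, 33, 26, 35, 8, 15, 20, 22]


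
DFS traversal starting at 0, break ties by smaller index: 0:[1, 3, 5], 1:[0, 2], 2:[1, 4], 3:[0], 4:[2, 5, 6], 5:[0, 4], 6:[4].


DFS stack-based: start with [0]
Visit order: [0, 1, 2, 4, 5, 6, 3]


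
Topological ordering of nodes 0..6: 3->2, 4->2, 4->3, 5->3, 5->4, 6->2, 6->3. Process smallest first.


Kahn's algorithm, process smallest node first
Order: [0, 1, 5, 4, 6, 3, 2]


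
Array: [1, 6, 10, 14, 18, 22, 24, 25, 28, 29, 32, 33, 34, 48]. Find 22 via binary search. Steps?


Search for 22:
[0,13] mid=6 arr[6]=24
[0,5] mid=2 arr[2]=10
[3,5] mid=4 arr[4]=18
[5,5] mid=5 arr[5]=22
Total: 4 comparisons


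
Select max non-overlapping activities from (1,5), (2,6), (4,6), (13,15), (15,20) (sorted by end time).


Greedy: pick earliest-ending, then skip overlaps.
Selected (3 activities): [(1, 5), (13, 15), (15, 20)]


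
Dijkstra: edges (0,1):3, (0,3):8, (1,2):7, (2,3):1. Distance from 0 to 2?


Dijkstra from 0:
Distances: {0: 0, 1: 3, 2: 9, 3: 8}
Shortest distance to 2 = 9, path = [0, 3, 2]


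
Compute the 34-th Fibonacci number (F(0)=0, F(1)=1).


F(n)=F(n-1)+F(n-2)
...F(32)=2178309, F(33)=3524578, F(34)=5702887


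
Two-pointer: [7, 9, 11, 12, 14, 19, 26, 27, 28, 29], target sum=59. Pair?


Two pointers: lo=0, hi=9
No pair sums to 59


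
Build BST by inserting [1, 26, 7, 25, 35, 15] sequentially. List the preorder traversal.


Root = 1; build tree by BST insertion.
Preorder traversal: [1, 26, 7, 25, 15, 35]


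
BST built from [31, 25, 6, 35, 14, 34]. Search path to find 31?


BST root = 31
Search for 31: compare at each node
Path: [31]


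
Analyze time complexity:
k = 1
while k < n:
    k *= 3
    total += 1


Per nesting level: O(log n) = O(log n)
Complexity: O(log n)


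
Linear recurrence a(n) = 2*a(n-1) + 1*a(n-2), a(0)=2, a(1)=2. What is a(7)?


Build bottom-up:
...a(5)=82, a(6)=198, a(7)=2*198+1*82=478


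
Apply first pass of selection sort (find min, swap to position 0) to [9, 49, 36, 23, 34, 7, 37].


After one pass: [7, 49, 36, 23, 34, 9, 37]


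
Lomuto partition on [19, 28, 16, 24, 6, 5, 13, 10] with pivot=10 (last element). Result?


Elements <= 10 go left of pivot.
Result: [6, 5, 10, 24, 19, 28, 13, 16], pivot at index 2


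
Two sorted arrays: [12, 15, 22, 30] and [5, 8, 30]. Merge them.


Compare heads, take smaller each step.
Merged: [5, 8, 12, 15, 22, 30, 30]


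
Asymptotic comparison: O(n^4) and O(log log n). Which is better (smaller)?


double-logarithmic grows slower than quartic
O(log log n) is asymptotically smaller; O(n^4) grows faster


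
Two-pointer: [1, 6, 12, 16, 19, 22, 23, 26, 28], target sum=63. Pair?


Two pointers: lo=0, hi=8
No pair sums to 63


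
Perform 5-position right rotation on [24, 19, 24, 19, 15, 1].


Right rotate by 5: [19, 24, 19, 15, 1, 24]


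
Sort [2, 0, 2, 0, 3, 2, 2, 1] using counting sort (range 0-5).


Count array: [2, 1, 4, 1, 0, 0]
Reconstruct: [0, 0, 1, 2, 2, 2, 2, 3]


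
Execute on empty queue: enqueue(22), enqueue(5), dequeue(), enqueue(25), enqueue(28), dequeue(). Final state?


enqueue(22) -> [22]
enqueue(5) -> [22, 5]
dequeue() returns 22 -> [5]
enqueue(25) -> [5, 25]
enqueue(28) -> [5, 25, 28]
dequeue() returns 5 -> [25, 28]
Final queue (front to back): [25, 28]


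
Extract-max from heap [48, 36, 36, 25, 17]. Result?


Max = 48
Replace root with last, heapify down
Resulting heap: [36, 25, 36, 17]


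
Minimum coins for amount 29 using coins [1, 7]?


dp[0]=0; dp[i]=1+min(dp[i-c] for c in coins)
...dp[24]=6, dp[25]=7, dp[26]=8, dp[27]=9, dp[28]=4, dp[29]=5
Minimum coins for 29 = 5


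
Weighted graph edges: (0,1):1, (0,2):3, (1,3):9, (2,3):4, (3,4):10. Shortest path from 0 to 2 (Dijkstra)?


Dijkstra from 0:
Distances: {0: 0, 1: 1, 2: 3, 3: 7, 4: 17}
Shortest distance to 2 = 3, path = [0, 2]


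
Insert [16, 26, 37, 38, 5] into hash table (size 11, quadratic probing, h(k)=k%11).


Insertions: 16->slot 5; 26->slot 4; 37->slot 8; 38->slot 6; 5->slot 9
Table: [None, None, None, None, 26, 16, 38, None, 37, 5, None]


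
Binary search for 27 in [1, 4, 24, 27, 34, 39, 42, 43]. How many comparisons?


Search for 27:
[0,7] mid=3 arr[3]=27
Total: 1 comparisons


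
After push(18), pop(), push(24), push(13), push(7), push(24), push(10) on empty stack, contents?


push(18) -> [18]
pop() returns 18 -> []
push(24) -> [24]
push(13) -> [24, 13]
push(7) -> [24, 13, 7]
push(24) -> [24, 13, 7, 24]
push(10) -> [24, 13, 7, 24, 10]
Final stack (bottom to top): [24, 13, 7, 24, 10]


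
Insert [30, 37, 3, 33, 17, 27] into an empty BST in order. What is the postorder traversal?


Root = 30; build tree by BST insertion.
Postorder traversal: [27, 17, 3, 33, 37, 30]


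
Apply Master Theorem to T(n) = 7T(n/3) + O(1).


a=7, b=3, c=0. log_3(7)=1.771 > c=0. Case 1: O(n^log_b(a)) = O(n^1.771)
Complexity: O(n^1.771)


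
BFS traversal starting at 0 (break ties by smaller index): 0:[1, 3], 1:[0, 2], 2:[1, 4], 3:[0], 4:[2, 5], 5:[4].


BFS queue: start with [0]
Visit order: [0, 1, 3, 2, 4, 5]


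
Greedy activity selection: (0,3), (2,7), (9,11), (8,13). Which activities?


Greedy: pick earliest-ending, then skip overlaps.
Selected (2 activities): [(0, 3), (9, 11)]


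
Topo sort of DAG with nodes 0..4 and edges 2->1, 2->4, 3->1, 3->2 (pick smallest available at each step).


Kahn's algorithm, process smallest node first
Order: [0, 3, 2, 1, 4]


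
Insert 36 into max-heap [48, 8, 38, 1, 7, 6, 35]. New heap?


Append 36: [48, 8, 38, 1, 7, 6, 35, 36]
Bubble up: swap idx 7(36) with idx 3(1); swap idx 3(36) with idx 1(8)
Result: [48, 36, 38, 8, 7, 6, 35, 1]


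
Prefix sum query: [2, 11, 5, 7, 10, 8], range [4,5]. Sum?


Prefix sums: [0, 2, 13, 18, 25, 35, 43]
Sum[4..5] = prefix[6] - prefix[4] = 43 - 25 = 18


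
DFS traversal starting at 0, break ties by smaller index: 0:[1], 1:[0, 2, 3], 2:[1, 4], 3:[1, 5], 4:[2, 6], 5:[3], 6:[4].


DFS stack-based: start with [0]
Visit order: [0, 1, 2, 4, 6, 3, 5]


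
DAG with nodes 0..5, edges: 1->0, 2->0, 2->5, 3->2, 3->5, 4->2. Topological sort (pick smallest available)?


Kahn's algorithm, process smallest node first
Order: [1, 3, 4, 2, 0, 5]


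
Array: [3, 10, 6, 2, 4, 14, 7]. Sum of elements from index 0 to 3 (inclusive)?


Prefix sums: [0, 3, 13, 19, 21, 25, 39, 46]
Sum[0..3] = prefix[4] - prefix[0] = 21 - 0 = 21


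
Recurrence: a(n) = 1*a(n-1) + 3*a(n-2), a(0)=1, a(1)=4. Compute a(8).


Build bottom-up:
...a(6)=217, a(7)=508, a(8)=1*508+3*217=1159


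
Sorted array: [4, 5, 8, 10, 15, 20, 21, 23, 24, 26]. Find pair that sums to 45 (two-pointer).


Two pointers: lo=0, hi=9
Found pair: (21, 24) summing to 45


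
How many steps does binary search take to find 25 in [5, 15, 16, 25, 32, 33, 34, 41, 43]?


Search for 25:
[0,8] mid=4 arr[4]=32
[0,3] mid=1 arr[1]=15
[2,3] mid=2 arr[2]=16
[3,3] mid=3 arr[3]=25
Total: 4 comparisons


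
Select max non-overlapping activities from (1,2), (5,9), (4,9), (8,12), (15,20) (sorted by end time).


Greedy: pick earliest-ending, then skip overlaps.
Selected (3 activities): [(1, 2), (5, 9), (15, 20)]


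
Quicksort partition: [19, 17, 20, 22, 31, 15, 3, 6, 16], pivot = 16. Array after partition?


Elements <= 16 go left of pivot.
Result: [15, 3, 6, 16, 31, 19, 17, 20, 22], pivot at index 3


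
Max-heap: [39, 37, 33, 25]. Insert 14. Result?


Append 14: [39, 37, 33, 25, 14]
Bubble up: no swaps needed
Result: [39, 37, 33, 25, 14]


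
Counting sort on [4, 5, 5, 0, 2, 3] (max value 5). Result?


Count array: [1, 0, 1, 1, 1, 2]
Reconstruct: [0, 2, 3, 4, 5, 5]


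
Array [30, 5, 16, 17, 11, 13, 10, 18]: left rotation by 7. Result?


Left rotate by 7: [18, 30, 5, 16, 17, 11, 13, 10]


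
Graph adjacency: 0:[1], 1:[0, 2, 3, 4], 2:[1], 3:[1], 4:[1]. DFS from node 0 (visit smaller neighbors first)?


DFS stack-based: start with [0]
Visit order: [0, 1, 2, 3, 4]


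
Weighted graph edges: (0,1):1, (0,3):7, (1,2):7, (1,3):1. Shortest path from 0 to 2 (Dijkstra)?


Dijkstra from 0:
Distances: {0: 0, 1: 1, 2: 8, 3: 2}
Shortest distance to 2 = 8, path = [0, 1, 2]


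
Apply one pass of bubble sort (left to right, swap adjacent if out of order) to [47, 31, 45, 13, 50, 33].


After one pass: [31, 45, 13, 47, 33, 50]


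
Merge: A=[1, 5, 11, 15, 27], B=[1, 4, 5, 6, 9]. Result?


Compare heads, take smaller each step.
Merged: [1, 1, 4, 5, 5, 6, 9, 11, 15, 27]


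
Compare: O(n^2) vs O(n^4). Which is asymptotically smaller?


quadratic grows slower than quartic
O(n^2) is asymptotically smaller; O(n^4) grows faster


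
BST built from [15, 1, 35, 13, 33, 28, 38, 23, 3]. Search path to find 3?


BST root = 15
Search for 3: compare at each node
Path: [15, 1, 13, 3]


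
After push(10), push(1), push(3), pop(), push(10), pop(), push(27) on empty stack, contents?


push(10) -> [10]
push(1) -> [10, 1]
push(3) -> [10, 1, 3]
pop() returns 3 -> [10, 1]
push(10) -> [10, 1, 10]
pop() returns 10 -> [10, 1]
push(27) -> [10, 1, 27]
Final stack (bottom to top): [10, 1, 27]


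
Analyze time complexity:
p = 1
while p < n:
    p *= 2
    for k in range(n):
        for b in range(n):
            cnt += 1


Per nesting level: O(log n) * O(n) * O(n) = O(n^2 log n)
Complexity: O(n^2 log n)


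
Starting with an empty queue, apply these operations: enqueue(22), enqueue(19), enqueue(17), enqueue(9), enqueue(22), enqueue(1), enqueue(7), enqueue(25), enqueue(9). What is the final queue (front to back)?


enqueue(22) -> [22]
enqueue(19) -> [22, 19]
enqueue(17) -> [22, 19, 17]
enqueue(9) -> [22, 19, 17, 9]
enqueue(22) -> [22, 19, 17, 9, 22]
enqueue(1) -> [22, 19, 17, 9, 22, 1]
enqueue(7) -> [22, 19, 17, 9, 22, 1, 7]
enqueue(25) -> [22, 19, 17, 9, 22, 1, 7, 25]
enqueue(9) -> [22, 19, 17, 9, 22, 1, 7, 25, 9]
Final queue (front to back): [22, 19, 17, 9, 22, 1, 7, 25, 9]


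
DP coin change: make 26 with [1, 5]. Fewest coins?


dp[0]=0; dp[i]=1+min(dp[i-c] for c in coins)
...dp[21]=5, dp[22]=6, dp[23]=7, dp[24]=8, dp[25]=5, dp[26]=6
Minimum coins for 26 = 6


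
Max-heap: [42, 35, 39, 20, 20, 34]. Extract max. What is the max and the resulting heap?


Max = 42
Replace root with last, heapify down
Resulting heap: [39, 35, 34, 20, 20]


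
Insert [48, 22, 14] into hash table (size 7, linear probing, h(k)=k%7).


Insertions: 48->slot 6; 22->slot 1; 14->slot 0
Table: [14, 22, None, None, None, None, 48]


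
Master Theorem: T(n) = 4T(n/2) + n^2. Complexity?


a=4, b=2, c=2. log_2(4)=2 = c=2. Case 2: O(n^c log n) = O(n^2 log n)
Complexity: O(n^2 log n)


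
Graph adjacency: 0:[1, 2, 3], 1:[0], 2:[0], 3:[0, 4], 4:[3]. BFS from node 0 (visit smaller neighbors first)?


BFS queue: start with [0]
Visit order: [0, 1, 2, 3, 4]


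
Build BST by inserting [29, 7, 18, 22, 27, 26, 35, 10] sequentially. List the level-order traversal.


Root = 29; build tree by BST insertion.
Level-Order traversal: [29, 7, 35, 18, 10, 22, 27, 26]


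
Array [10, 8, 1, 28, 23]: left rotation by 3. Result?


Left rotate by 3: [28, 23, 10, 8, 1]
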